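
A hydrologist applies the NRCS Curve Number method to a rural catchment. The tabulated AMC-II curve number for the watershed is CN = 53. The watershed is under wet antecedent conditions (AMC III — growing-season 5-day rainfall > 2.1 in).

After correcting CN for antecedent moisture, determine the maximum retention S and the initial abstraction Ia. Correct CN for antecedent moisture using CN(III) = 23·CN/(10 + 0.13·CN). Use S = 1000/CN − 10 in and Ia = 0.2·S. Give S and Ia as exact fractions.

Wet (AMC III): CN(III) = 23·53/(10 + 0.13·53) = 1219/(1689/100) = 121900/1689 ≈ 72.173
S = 1000/(121900/1689) − 10 = 4700/1219 in ≈ 3.856 in
Ia = 0.2S: 0.2·3.856 = 0.771 in (exactly 940/1219)

S = 4700/1219 in ≈ 3.856 in; Ia = 940/1219 in ≈ 0.771 in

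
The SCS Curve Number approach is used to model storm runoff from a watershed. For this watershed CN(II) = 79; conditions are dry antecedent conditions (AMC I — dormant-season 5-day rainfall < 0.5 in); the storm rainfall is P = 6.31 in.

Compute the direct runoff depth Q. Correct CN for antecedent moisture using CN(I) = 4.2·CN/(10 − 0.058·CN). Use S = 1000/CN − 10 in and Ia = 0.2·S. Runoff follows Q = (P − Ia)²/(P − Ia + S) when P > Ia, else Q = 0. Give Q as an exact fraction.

Q = 1587942801/709807100 in ≈ 2.237 in

Dry (AMC I): CN(I) = 4.2·79/(10 − 0.058·79) = (1659/5)/(2709/500) = 7900/129 ≈ 61.240
Max retention: S = 1000/(7900/129) − 10 = 500/79 in (≈ 6.329 in)
Initial abstraction Ia = S/5 = (500/79)/5 = 100/79 ≈ 1.266 in
Since P=6.310 > Ia=1.266: effective rainfall P−Ia = 39849/7900 in
Q = (39849/7900)²/((39849/7900) + 500/79) = (1587942801/62410000)/(89849/7900) = 1587942801/709807100 in ≈ 2.237 in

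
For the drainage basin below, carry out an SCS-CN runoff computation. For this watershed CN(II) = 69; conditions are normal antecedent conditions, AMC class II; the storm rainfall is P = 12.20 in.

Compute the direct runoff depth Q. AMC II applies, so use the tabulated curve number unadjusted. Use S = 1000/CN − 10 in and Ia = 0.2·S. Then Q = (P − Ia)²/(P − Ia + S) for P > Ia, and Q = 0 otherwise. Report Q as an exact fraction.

Q = 15202201/1879905 in ≈ 8.087 in

CN(II) = 69; AMC II needs no correction.
Retention S: 1000/CN − 10 with CN=69.000 → S = 310/69 ≈ 4.493 in
Ia = 0.2S: 0.2·4.493 = 0.899 in (exactly 62/69)
Excess rainfall: 12.200 − 0.899 = 11.301 in; P > Ia so Q > 0
Q: (3899/345)² ÷ (5449/345) = 15202201/1879905 in (≈ 8.087 in)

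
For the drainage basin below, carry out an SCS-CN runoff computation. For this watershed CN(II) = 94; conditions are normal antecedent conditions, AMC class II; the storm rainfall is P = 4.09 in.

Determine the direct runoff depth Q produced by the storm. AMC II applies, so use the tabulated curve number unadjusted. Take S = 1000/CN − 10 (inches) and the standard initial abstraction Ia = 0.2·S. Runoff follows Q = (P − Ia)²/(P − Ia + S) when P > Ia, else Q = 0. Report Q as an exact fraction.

Q = 346816129/101628100 in ≈ 3.413 in

CN(II) = 94; AMC II needs no correction.
S = 1000/94 − 10 = 30/47 in ≈ 0.638 in
Ia = 0.2·(30/47) = 6/47 in ≈ 0.128 in
Since P=4.090 > Ia=0.128: effective rainfall P−Ia = 18623/4700 in
Q: (18623/4700)² ÷ (21623/4700) = 346816129/101628100 in (≈ 3.413 in)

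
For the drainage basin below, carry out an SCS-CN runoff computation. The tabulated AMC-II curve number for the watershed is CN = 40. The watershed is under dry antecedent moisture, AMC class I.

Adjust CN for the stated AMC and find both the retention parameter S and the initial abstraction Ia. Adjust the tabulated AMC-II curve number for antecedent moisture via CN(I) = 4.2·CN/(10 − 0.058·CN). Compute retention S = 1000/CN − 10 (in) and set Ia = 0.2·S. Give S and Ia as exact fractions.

Adjust CN=40 to AMC I: 4.2·40/(10 − 0.058·40) → 168 ÷ (192/25) = 175/8 ≈ 21.875
Max retention: S = 1000/(175/8) − 10 = 250/7 in (≈ 35.714 in)
Ia = 0.2·(250/7) = 50/7 in ≈ 7.143 in

S = 250/7 in ≈ 35.714 in; Ia = 50/7 in ≈ 7.143 in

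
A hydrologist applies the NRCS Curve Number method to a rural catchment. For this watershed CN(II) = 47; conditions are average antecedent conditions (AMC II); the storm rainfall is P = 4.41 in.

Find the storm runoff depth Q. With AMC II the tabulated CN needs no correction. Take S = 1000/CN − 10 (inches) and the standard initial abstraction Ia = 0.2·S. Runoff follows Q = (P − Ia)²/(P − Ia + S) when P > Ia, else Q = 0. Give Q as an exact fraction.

Q = 102556129/296696900 in ≈ 0.346 in

AMC II — tabulated CN = 47 applies directly.
Retention S: 1000/CN − 10 with CN=47.000 → S = 530/47 ≈ 11.277 in
Initial abstraction Ia = S/5 = (530/47)/5 = 106/47 ≈ 2.255 in
Excess rainfall: 4.410 − 2.255 = 2.155 in; P > Ia so Q > 0
Q = (10127/4700)²/((10127/4700) + 530/47) = (102556129/22090000)/(63127/4700) = 102556129/296696900 in ≈ 0.346 in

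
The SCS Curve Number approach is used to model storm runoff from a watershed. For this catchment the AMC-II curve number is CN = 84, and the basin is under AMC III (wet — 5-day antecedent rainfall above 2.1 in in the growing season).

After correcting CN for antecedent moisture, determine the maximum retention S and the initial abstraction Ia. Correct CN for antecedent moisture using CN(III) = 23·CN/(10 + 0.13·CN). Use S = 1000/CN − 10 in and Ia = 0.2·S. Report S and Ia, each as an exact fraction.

S = 400/483 in ≈ 0.828 in; Ia = 80/483 in ≈ 0.166 in

Wet (AMC III): CN(III) = 23·84/(10 + 0.13·84) = 1932/(523/25) = 48300/523 ≈ 92.352
Retention S: 1000/CN − 10 with CN=92.352 → S = 400/483 ≈ 0.828 in
Initial abstraction Ia = S/5 = (400/483)/5 = 80/483 ≈ 0.166 in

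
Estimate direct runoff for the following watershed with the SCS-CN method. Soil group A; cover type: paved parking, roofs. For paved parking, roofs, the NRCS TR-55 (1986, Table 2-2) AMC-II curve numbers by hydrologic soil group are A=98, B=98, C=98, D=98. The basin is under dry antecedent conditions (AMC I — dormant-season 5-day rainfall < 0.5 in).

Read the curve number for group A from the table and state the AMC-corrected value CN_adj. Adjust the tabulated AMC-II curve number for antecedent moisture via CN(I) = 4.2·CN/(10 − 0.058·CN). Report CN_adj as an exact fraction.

CN_adj = 102900/1079 ≈ 95.366

NRCS table: paved parking, roofs, soil group A → CN(II) = 98
Dry (AMC I): CN(I) = 4.2·98/(10 − 0.058·98) = (2058/5)/(1079/250) = 102900/1079 ≈ 95.366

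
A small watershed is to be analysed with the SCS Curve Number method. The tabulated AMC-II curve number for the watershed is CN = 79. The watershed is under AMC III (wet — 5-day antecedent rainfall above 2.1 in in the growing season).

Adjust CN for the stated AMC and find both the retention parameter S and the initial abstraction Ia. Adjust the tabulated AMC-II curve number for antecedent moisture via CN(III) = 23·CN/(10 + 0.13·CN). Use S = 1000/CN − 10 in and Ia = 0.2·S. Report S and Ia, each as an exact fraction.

CN(III) from CN(II)=79: (23·79)/(10 + 0.13·79) = 181700/2027 ≈ 89.640
Retention S: 1000/CN − 10 with CN=89.640 → S = 2100/1817 ≈ 1.156 in
Ia = 0.2S: 0.2·1.156 = 0.231 in (exactly 420/1817)

S = 2100/1817 in ≈ 1.156 in; Ia = 420/1817 in ≈ 0.231 in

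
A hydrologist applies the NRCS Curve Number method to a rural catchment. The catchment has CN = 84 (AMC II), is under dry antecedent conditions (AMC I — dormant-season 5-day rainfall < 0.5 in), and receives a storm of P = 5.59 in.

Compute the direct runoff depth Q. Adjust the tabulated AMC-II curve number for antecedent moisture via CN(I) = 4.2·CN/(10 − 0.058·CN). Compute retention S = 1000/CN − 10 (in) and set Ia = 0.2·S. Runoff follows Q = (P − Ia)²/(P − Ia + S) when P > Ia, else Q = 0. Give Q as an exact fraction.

Q = 42650097361/17927487900 in ≈ 2.379 in

Dry (AMC I): CN(I) = 4.2·84/(10 − 0.058·84) = (1764/5)/(641/125) = 44100/641 ≈ 68.799
S = 1000/(44100/641) − 10 = 2000/441 in ≈ 4.535 in
Initial abstraction Ia = S/5 = (2000/441)/5 = 400/441 ≈ 0.907 in
Since P=5.590 > Ia=0.907: effective rainfall P−Ia = 206519/44100 in
Q: (206519/44100)² ÷ (406519/44100) = 42650097361/17927487900 in (≈ 2.379 in)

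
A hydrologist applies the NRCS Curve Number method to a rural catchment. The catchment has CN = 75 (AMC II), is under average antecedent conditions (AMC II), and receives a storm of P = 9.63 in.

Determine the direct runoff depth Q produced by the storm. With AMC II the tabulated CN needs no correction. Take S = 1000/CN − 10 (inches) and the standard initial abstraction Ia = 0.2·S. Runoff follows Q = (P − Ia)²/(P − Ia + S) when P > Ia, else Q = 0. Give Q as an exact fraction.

Q = 7230721/1106700 in ≈ 6.534 in

Average conditions: CN = 75 (no AMC adjustment).
Max retention: S = 1000/75 − 10 = 10/3 in (≈ 3.333 in)
Ia = 0.2·(10/3) = 2/3 in ≈ 0.667 in
P − Ia = 9.630 − 0.667 = 2689/300 ≈ 8.963 in (> 0, runoff occurs)
Q: (2689/300)² ÷ (3689/300) = 7230721/1106700 in (≈ 6.534 in)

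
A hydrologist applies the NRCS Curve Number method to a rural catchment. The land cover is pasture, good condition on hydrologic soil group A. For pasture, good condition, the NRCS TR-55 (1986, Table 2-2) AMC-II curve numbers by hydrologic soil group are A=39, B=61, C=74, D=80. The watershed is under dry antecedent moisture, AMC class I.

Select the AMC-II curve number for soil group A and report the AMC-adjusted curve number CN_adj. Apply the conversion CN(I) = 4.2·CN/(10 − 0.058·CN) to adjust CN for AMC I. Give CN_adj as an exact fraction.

CN_adj = 81900/3869 ≈ 21.168

NRCS table: pasture, good condition, soil group A → CN(II) = 39
CN(I) from CN(II)=39: (4.2·39)/(10 − 0.058·39) = 81900/3869 ≈ 21.168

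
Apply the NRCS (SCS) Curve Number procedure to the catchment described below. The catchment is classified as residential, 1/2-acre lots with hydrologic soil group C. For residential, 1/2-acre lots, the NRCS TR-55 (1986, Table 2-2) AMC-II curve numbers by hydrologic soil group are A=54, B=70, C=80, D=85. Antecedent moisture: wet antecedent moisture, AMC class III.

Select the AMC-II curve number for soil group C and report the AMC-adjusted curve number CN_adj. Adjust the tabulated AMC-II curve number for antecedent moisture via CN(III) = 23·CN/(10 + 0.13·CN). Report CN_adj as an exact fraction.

NRCS table: residential, 1/2-acre lots, soil group C → CN(II) = 80
CN(III) from CN(II)=80: (23·80)/(10 + 0.13·80) = 4600/51 ≈ 90.196

CN_adj = 4600/51 ≈ 90.196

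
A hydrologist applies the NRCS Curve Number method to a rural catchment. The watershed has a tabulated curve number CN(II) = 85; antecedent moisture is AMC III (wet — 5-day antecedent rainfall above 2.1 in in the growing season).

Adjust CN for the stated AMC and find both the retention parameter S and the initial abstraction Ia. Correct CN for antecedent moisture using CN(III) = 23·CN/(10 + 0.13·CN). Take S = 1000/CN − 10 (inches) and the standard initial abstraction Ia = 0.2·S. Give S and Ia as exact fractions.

Wet (AMC III): CN(III) = 23·85/(10 + 0.13·85) = 1955/(421/20) = 39100/421 ≈ 92.874
S = 1000/(39100/421) − 10 = 300/391 in ≈ 0.767 in
Initial abstraction Ia = S/5 = (300/391)/5 = 60/391 ≈ 0.153 in

S = 300/391 in ≈ 0.767 in; Ia = 60/391 in ≈ 0.153 in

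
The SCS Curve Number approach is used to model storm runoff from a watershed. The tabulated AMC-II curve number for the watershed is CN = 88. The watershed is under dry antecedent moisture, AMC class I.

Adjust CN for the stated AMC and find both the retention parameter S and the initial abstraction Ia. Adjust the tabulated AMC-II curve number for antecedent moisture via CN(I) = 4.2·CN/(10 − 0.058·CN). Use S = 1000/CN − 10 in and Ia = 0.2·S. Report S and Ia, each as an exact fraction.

CN(I) from CN(II)=88: (4.2·88)/(10 − 0.058·88) = 3850/51 ≈ 75.490
S = 1000/(3850/51) − 10 = 250/77 in ≈ 3.247 in
Ia = 0.2S: 0.2·3.247 = 0.649 in (exactly 50/77)

S = 250/77 in ≈ 3.247 in; Ia = 50/77 in ≈ 0.649 in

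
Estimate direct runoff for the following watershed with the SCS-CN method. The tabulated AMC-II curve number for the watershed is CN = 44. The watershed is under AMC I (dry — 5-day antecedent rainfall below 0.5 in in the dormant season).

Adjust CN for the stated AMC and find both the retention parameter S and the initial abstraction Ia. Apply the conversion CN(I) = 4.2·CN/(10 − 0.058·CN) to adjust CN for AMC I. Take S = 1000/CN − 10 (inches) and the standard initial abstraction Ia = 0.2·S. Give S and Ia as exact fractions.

S = 1000/33 in ≈ 30.303 in; Ia = 200/33 in ≈ 6.061 in

Dry (AMC I): CN(I) = 4.2·44/(10 − 0.058·44) = (924/5)/(931/125) = 3300/133 ≈ 24.812
Retention S: 1000/CN − 10 with CN=24.812 → S = 1000/33 ≈ 30.303 in
Initial abstraction Ia = S/5 = (1000/33)/5 = 200/33 ≈ 6.061 in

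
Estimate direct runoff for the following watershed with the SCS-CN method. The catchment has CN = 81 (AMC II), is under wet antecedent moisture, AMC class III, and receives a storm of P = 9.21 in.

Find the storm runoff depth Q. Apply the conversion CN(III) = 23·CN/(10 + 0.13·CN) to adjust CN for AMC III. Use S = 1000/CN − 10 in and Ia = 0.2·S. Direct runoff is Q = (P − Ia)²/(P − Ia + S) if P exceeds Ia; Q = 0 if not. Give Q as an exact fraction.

Wet (AMC III): CN(III) = 23·81/(10 + 0.13·81) = 1863/(2053/100) = 186300/2053 ≈ 90.745
S = 1000/(186300/2053) − 10 = 1900/1863 in ≈ 1.020 in
Ia = 0.2S: 0.2·1.020 = 0.204 in (exactly 380/1863)
Since P=9.210 > Ia=0.204: effective rainfall P−Ia = 1677823/186300 in
Q: (1677823/186300)² ÷ (1867823/186300) = 2815090019329/347975424900 in (≈ 8.090 in)

Q = 2815090019329/347975424900 in ≈ 8.090 in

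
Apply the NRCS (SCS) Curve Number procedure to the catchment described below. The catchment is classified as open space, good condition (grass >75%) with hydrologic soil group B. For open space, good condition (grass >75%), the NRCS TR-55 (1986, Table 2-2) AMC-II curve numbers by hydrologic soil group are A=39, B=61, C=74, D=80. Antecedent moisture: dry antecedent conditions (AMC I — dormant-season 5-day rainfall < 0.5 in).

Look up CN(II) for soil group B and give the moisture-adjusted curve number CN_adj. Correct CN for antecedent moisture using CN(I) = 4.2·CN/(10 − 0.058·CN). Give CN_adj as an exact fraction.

CN_adj = 42700/1077 ≈ 39.647

NRCS table: open space, good condition (grass >75%), soil group B → CN(II) = 61
Dry (AMC I): CN(I) = 4.2·61/(10 − 0.058·61) = (1281/5)/(3231/500) = 42700/1077 ≈ 39.647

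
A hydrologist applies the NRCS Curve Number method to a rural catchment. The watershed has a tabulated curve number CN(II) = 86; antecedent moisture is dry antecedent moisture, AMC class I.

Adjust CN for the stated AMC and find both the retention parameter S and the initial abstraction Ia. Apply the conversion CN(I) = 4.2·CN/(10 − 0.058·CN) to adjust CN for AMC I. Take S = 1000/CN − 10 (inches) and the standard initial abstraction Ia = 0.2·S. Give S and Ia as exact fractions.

S = 500/129 in ≈ 3.876 in; Ia = 100/129 in ≈ 0.775 in

CN(I) from CN(II)=86: (4.2·86)/(10 − 0.058·86) = 12900/179 ≈ 72.067
Retention S: 1000/CN − 10 with CN=72.067 → S = 500/129 ≈ 3.876 in
Ia = 0.2S: 0.2·3.876 = 0.775 in (exactly 100/129)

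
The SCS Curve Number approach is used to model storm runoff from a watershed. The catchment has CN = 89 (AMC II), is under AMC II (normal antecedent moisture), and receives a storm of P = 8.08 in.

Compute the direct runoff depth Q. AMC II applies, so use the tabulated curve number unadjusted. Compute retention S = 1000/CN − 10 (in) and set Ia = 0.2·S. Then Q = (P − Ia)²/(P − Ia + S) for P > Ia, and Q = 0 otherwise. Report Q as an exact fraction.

Average conditions: CN = 89 (no AMC adjustment).
S = 1000/89 − 10 = 110/89 in ≈ 1.236 in
Initial abstraction Ia = S/5 = (110/89)/5 = 22/89 ≈ 0.247 in
Since P=8.080 > Ia=0.247: effective rainfall P−Ia = 17428/2225 in
Runoff Q = (P−Ia)²/(P−Ia+S) = (7.833)²/(7.833+1.236) = 151867592/22448025 ≈ 6.765 in

Q = 151867592/22448025 in ≈ 6.765 in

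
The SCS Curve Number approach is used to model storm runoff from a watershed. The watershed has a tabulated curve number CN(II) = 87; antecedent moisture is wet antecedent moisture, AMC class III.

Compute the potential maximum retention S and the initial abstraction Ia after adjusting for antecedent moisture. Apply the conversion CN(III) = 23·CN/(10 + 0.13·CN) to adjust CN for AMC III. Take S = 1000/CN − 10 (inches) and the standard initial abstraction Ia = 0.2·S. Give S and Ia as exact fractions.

CN(III) from CN(II)=87: (23·87)/(10 + 0.13·87) = 200100/2131 ≈ 93.900
Max retention: S = 1000/(200100/2131) − 10 = 1300/2001 in (≈ 0.650 in)
Initial abstraction Ia = S/5 = (1300/2001)/5 = 260/2001 ≈ 0.130 in

S = 1300/2001 in ≈ 0.650 in; Ia = 260/2001 in ≈ 0.130 in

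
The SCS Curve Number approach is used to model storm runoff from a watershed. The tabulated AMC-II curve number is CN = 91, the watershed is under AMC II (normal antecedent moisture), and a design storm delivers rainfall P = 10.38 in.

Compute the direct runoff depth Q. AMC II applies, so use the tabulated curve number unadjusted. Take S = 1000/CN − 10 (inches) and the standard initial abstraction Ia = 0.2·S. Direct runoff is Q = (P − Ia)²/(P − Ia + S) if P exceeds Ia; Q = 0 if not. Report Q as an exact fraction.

Q = 715458747/77090650 in ≈ 9.281 in

CN(II) = 91; AMC II needs no correction.
S = 1000/91 − 10 = 90/91 in ≈ 0.989 in
Ia = 0.2S: 0.2·0.989 = 0.198 in (exactly 18/91)
Since P=10.380 > Ia=0.198: effective rainfall P−Ia = 46329/4550 in
Q: (46329/4550)² ÷ (50829/4550) = 715458747/77090650 in (≈ 9.281 in)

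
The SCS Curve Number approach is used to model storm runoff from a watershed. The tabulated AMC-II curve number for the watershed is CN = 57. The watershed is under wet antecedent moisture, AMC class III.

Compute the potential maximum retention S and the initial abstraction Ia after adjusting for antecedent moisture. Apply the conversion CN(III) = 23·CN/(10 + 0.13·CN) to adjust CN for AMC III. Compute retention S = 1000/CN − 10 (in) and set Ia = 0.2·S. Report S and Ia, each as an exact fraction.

CN(III) from CN(II)=57: (23·57)/(10 + 0.13·57) = 131100/1741 ≈ 75.302
S = 1000/(131100/1741) − 10 = 4300/1311 in ≈ 3.280 in
Ia = 0.2·(4300/1311) = 860/1311 in ≈ 0.656 in

S = 4300/1311 in ≈ 3.280 in; Ia = 860/1311 in ≈ 0.656 in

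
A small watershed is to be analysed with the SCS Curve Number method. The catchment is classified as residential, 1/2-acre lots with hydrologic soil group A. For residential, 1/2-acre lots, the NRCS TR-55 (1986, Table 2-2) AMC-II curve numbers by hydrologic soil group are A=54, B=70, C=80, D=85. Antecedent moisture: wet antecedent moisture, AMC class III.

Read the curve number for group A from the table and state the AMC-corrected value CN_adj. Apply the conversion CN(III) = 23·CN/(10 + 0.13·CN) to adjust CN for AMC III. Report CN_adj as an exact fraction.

CN_adj = 2700/37 ≈ 72.973

NRCS table: residential, 1/2-acre lots, soil group A → CN(II) = 54
CN(III) from CN(II)=54: (23·54)/(10 + 0.13·54) = 2700/37 ≈ 72.973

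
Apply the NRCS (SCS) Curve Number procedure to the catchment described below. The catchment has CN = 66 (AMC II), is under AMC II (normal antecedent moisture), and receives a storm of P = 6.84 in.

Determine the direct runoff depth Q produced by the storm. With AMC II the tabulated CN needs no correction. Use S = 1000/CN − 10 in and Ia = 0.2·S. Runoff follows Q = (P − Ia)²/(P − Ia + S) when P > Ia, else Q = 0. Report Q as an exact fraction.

Q = 22972849/7460475 in ≈ 3.079 in

AMC II — tabulated CN = 66 applies directly.
Max retention: S = 1000/66 − 10 = 170/33 in (≈ 5.152 in)
Ia = 0.2S: 0.2·5.152 = 1.030 in (exactly 34/33)
Excess rainfall: 6.840 − 1.030 = 5.810 in; P > Ia so Q > 0
Q = (4793/825)²/((4793/825) + 170/33) = (22972849/680625)/(9043/825) = 22972849/7460475 in ≈ 3.079 in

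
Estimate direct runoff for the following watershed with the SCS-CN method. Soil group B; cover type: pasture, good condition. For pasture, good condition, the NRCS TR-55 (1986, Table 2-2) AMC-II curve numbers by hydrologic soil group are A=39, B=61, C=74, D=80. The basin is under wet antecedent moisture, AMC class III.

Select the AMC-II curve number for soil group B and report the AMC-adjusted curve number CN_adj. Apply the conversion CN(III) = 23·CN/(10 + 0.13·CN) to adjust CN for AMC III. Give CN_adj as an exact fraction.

CN_adj = 140300/1793 ≈ 78.249

NRCS table: pasture, good condition, soil group B → CN(II) = 61
CN(III) from CN(II)=61: (23·61)/(10 + 0.13·61) = 140300/1793 ≈ 78.249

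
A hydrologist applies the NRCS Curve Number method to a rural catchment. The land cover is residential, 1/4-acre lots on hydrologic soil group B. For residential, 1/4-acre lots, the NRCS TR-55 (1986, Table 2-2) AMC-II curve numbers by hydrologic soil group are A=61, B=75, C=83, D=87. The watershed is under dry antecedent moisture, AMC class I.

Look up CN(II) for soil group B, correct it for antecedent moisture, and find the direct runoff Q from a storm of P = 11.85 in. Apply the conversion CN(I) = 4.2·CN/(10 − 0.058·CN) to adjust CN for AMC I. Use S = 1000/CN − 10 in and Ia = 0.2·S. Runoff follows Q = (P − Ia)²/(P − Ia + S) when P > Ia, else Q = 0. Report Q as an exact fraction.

NRCS table: residential, 1/4-acre lots, soil group B → CN(II) = 75
Adjust CN=75 to AMC I: 4.2·75/(10 − 0.058·75) → 315 ÷ (113/20) = 6300/113 ≈ 55.752
Retention S: 1000/CN − 10 with CN=55.752 → S = 500/63 ≈ 7.937 in
Ia = 0.2·(500/63) = 100/63 in ≈ 1.587 in
Since P=11.850 > Ia=1.587: effective rainfall P−Ia = 12931/1260 in
Runoff Q = (P−Ia)²/(P−Ia+S) = (10.263)²/(10.263+7.937) = 167210761/28893060 ≈ 5.787 in

Q = 167210761/28893060 in ≈ 5.787 in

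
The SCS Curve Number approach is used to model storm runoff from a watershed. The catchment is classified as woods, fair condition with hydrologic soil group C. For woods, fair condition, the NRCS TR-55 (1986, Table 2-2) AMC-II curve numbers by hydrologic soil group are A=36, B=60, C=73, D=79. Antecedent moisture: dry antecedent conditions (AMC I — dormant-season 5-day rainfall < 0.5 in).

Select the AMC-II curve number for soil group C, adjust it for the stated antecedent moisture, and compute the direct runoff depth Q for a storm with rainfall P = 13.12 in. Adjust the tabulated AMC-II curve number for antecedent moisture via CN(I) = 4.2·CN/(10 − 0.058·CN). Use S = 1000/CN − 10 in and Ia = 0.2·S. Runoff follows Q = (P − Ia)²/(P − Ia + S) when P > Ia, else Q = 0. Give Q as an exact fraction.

NRCS table: woods, fair condition, soil group C → CN(II) = 73
CN(I) from CN(II)=73: (4.2·73)/(10 − 0.058·73) = 51100/961 ≈ 53.174
Max retention: S = 1000/(51100/961) − 10 = 4500/511 in (≈ 8.806 in)
Ia = 0.2S: 0.2·8.806 = 1.761 in (exactly 900/511)
Since P=13.120 > Ia=1.761: effective rainfall P−Ia = 145108/12775 in
Q: (145108/12775)² ÷ (257608/12775) = 2632041458/411367775 in (≈ 6.398 in)

Q = 2632041458/411367775 in ≈ 6.398 in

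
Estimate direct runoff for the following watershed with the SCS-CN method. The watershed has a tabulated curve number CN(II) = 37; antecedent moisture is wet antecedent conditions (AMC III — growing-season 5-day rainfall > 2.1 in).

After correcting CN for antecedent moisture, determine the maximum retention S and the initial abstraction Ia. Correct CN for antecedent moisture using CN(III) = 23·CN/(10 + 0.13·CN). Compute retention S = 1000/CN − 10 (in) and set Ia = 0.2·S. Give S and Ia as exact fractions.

S = 6300/851 in ≈ 7.403 in; Ia = 1260/851 in ≈ 1.481 in

CN(III) from CN(II)=37: (23·37)/(10 + 0.13·37) = 85100/1481 ≈ 57.461
S = 1000/(85100/1481) − 10 = 6300/851 in ≈ 7.403 in
Ia = 0.2S: 0.2·7.403 = 1.481 in (exactly 1260/851)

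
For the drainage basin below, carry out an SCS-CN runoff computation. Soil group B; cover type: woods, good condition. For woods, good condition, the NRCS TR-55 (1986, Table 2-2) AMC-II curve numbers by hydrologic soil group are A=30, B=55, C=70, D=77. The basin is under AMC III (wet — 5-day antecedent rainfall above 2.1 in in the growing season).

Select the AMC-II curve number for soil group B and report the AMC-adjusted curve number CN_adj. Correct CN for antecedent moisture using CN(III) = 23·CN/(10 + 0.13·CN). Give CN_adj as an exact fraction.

CN_adj = 25300/343 ≈ 73.761

NRCS table: woods, good condition, soil group B → CN(II) = 55
Adjust CN=55 to AMC III: 23·55/(10 + 0.13·55) → 1265 ÷ (343/20) = 25300/343 ≈ 73.761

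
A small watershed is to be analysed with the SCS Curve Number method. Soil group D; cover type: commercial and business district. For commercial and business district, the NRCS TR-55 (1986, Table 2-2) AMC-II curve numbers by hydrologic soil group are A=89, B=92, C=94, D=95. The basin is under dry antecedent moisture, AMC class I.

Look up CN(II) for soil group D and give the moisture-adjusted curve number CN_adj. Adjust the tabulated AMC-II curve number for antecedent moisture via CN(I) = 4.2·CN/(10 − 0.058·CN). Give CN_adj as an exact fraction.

CN_adj = 39900/449 ≈ 88.864

NRCS table: commercial and business district, soil group D → CN(II) = 95
Adjust CN=95 to AMC I: 4.2·95/(10 − 0.058·95) → 399 ÷ (449/100) = 39900/449 ≈ 88.864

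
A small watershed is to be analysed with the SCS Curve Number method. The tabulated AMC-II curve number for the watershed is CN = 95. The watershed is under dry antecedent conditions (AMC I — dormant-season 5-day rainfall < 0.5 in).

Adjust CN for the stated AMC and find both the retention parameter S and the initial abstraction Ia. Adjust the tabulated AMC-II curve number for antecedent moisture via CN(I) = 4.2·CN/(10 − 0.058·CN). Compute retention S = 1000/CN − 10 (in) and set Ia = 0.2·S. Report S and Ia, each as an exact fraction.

CN(I) from CN(II)=95: (4.2·95)/(10 − 0.058·95) = 39900/449 ≈ 88.864
S = 1000/(39900/449) − 10 = 500/399 in ≈ 1.253 in
Initial abstraction Ia = S/5 = (500/399)/5 = 100/399 ≈ 0.251 in

S = 500/399 in ≈ 1.253 in; Ia = 100/399 in ≈ 0.251 in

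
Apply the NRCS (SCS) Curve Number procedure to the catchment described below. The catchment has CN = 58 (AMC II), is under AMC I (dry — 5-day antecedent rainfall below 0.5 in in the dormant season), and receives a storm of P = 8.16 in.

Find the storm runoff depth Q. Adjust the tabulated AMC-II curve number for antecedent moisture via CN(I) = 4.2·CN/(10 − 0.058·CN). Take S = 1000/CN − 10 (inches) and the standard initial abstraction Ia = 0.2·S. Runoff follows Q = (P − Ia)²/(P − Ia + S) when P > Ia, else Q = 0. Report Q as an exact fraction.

Q = 2917264/2884775 in ≈ 1.011 in

CN(I) from CN(II)=58: (4.2·58)/(10 − 0.058·58) = 2900/79 ≈ 36.709
Retention S: 1000/CN − 10 with CN=36.709 → S = 500/29 ≈ 17.241 in
Initial abstraction Ia = S/5 = (500/29)/5 = 100/29 ≈ 3.448 in
Since P=8.160 > Ia=3.448: effective rainfall P−Ia = 3416/725 in
Q: (3416/725)² ÷ (15916/725) = 2917264/2884775 in (≈ 1.011 in)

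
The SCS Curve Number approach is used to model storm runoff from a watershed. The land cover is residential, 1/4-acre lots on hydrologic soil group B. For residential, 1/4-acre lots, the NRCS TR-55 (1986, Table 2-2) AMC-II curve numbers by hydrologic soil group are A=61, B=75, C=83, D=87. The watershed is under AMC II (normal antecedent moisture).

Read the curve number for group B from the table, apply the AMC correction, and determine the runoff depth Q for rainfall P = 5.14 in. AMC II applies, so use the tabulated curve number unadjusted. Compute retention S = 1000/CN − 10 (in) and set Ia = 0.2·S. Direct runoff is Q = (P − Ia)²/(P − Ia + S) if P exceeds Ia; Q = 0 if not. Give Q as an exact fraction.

NRCS table: residential, 1/4-acre lots, soil group B → CN(II) = 75
Average conditions: CN = 75 (no AMC adjustment).
S = 1000/75 − 10 = 10/3 in ≈ 3.333 in
Initial abstraction Ia = S/5 = (10/3)/5 = 2/3 ≈ 0.667 in
P − Ia = 5.140 − 0.667 = 671/150 ≈ 4.473 in (> 0, runoff occurs)
Runoff Q = (P−Ia)²/(P−Ia+S) = (4.473)²/(4.473+3.333) = 450241/175650 ≈ 2.563 in

Q = 450241/175650 in ≈ 2.563 in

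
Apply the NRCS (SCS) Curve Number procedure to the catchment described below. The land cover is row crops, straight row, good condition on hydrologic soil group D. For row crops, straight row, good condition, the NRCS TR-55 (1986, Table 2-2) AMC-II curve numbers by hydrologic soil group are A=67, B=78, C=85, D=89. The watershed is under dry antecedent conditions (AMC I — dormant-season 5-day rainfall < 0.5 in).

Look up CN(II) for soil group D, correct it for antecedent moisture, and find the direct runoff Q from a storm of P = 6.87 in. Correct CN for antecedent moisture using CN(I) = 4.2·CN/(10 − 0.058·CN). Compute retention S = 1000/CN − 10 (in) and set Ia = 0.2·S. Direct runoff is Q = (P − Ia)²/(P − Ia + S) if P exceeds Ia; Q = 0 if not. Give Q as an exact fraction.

Q = 1378283044009/322216160700 in ≈ 4.278 in

NRCS table: row crops, straight row, good condition, soil group D → CN(II) = 89
Dry (AMC I): CN(I) = 4.2·89/(10 − 0.058·89) = (1869/5)/(2419/500) = 186900/2419 ≈ 77.263
S = 1000/(186900/2419) − 10 = 5500/1869 in ≈ 2.943 in
Ia = 0.2S: 0.2·2.943 = 0.589 in (exactly 1100/1869)
Excess rainfall: 6.870 − 0.589 = 6.281 in; P > Ia so Q > 0
Runoff Q = (P−Ia)²/(P−Ia+S) = (6.281)²/(6.281+2.943) = 1378283044009/322216160700 ≈ 4.278 in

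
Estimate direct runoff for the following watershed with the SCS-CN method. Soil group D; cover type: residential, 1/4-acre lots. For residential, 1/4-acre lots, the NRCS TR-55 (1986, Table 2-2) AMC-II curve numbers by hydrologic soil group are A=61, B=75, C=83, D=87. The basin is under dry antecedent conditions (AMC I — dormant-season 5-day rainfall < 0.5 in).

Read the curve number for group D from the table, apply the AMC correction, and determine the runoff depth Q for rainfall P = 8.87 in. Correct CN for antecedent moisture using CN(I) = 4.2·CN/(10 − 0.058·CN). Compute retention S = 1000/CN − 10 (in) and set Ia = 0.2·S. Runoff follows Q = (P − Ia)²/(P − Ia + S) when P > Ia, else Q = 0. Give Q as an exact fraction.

Q = 2221736321401/391078302300 in ≈ 5.681 in

NRCS table: residential, 1/4-acre lots, soil group D → CN(II) = 87
CN(I) from CN(II)=87: (4.2·87)/(10 − 0.058·87) = 182700/2477 ≈ 73.759
Max retention: S = 1000/(182700/2477) − 10 = 6500/1827 in (≈ 3.558 in)
Initial abstraction Ia = S/5 = (6500/1827)/5 = 1300/1827 ≈ 0.712 in
Since P=8.870 > Ia=0.712: effective rainfall P−Ia = 1490549/182700 in
Q: (1490549/182700)² ÷ (2140549/182700) = 2221736321401/391078302300 in (≈ 5.681 in)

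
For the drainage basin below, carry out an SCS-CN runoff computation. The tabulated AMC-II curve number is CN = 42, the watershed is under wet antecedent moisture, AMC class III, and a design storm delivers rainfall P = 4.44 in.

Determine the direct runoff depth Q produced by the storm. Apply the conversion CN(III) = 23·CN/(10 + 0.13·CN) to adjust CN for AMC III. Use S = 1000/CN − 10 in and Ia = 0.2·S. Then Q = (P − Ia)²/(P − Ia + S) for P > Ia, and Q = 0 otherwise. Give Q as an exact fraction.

Q = 1529826769/1347726975 in ≈ 1.135 in

Wet (AMC III): CN(III) = 23·42/(10 + 0.13·42) = 966/(773/50) = 48300/773 ≈ 62.484
S = 1000/(48300/773) − 10 = 2900/483 in ≈ 6.004 in
Ia = 0.2·(2900/483) = 580/483 in ≈ 1.201 in
P − Ia = 4.440 − 1.201 = 39113/12075 ≈ 3.239 in (> 0, runoff occurs)
Q = (39113/12075)²/((39113/12075) + 2900/483) = (1529826769/145805625)/(111613/12075) = 1529826769/1347726975 in ≈ 1.135 in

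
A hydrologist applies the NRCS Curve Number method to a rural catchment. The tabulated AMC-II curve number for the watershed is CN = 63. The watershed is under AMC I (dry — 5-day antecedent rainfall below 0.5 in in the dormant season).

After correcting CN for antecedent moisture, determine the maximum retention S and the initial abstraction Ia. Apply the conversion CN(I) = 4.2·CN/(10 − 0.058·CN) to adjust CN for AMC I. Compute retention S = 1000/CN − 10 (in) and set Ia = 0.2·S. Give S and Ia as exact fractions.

S = 18500/1323 in ≈ 13.983 in; Ia = 3700/1323 in ≈ 2.797 in

Dry (AMC I): CN(I) = 4.2·63/(10 − 0.058·63) = (1323/5)/(3173/500) = 132300/3173 ≈ 41.696
Max retention: S = 1000/(132300/3173) − 10 = 18500/1323 in (≈ 13.983 in)
Ia = 0.2S: 0.2·13.983 = 2.797 in (exactly 3700/1323)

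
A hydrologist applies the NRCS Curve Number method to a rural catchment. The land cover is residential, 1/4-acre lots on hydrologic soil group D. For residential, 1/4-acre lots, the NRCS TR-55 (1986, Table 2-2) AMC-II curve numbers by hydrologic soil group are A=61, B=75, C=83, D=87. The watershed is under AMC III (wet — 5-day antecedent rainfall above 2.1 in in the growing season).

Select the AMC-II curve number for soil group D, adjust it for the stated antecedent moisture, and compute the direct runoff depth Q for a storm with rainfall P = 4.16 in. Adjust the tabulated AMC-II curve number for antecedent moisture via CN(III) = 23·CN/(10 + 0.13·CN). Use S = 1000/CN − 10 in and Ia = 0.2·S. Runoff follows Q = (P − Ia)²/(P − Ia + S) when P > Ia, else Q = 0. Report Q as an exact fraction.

NRCS table: residential, 1/4-acre lots, soil group D → CN(II) = 87
CN(III) from CN(II)=87: (23·87)/(10 + 0.13·87) = 200100/2131 ≈ 93.900
Max retention: S = 1000/(200100/2131) − 10 = 1300/2001 in (≈ 0.650 in)
Ia = 0.2S: 0.2·0.650 = 0.130 in (exactly 260/2001)
Excess rainfall: 4.160 − 0.130 = 4.030 in; P > Ia so Q > 0
Q = (201604/50025)²/((201604/50025) + 1300/2001) = (40644172816/2502500625)/(234104/50025) = 390809354/112606275 in ≈ 3.471 in

Q = 390809354/112606275 in ≈ 3.471 in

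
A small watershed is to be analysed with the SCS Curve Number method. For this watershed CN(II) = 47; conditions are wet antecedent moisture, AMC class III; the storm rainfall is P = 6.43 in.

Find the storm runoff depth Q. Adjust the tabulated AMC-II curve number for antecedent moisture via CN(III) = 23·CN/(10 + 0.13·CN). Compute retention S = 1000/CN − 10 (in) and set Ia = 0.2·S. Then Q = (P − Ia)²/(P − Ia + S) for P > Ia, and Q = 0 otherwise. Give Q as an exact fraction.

Q = 347018780889/120972872300 in ≈ 2.869 in

Wet (AMC III): CN(III) = 23·47/(10 + 0.13·47) = 1081/(1611/100) = 108100/1611 ≈ 67.101
Max retention: S = 1000/(108100/1611) − 10 = 5300/1081 in (≈ 4.903 in)
Ia = 0.2·(5300/1081) = 1060/1081 in ≈ 0.981 in
Excess rainfall: 6.430 − 0.981 = 5.449 in; P > Ia so Q > 0
Runoff Q = (P−Ia)²/(P−Ia+S) = (5.449)²/(5.449+4.903) = 347018780889/120972872300 ≈ 2.869 in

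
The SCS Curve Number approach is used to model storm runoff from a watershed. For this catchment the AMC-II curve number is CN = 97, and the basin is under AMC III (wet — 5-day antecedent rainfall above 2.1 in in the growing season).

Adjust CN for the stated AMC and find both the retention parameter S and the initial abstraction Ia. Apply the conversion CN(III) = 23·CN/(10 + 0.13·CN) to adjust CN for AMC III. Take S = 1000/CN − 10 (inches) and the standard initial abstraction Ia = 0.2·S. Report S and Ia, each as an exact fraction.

S = 300/2231 in ≈ 0.134 in; Ia = 60/2231 in ≈ 0.027 in

Adjust CN=97 to AMC III: 23·97/(10 + 0.13·97) → 2231 ÷ (2261/100) = 223100/2261 ≈ 98.673
S = 1000/(223100/2261) − 10 = 300/2231 in ≈ 0.134 in
Ia = 0.2S: 0.2·0.134 = 0.027 in (exactly 60/2231)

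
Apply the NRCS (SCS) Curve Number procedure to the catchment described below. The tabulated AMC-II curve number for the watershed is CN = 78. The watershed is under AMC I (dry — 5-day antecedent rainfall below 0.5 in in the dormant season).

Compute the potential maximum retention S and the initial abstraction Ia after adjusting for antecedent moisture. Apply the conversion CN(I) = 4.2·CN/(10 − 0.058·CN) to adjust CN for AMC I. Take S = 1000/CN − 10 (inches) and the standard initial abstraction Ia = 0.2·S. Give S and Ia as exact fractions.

S = 5500/819 in ≈ 6.716 in; Ia = 1100/819 in ≈ 1.343 in

Adjust CN=78 to AMC I: 4.2·78/(10 − 0.058·78) → (1638/5) ÷ (1369/250) = 81900/1369 ≈ 59.825
Max retention: S = 1000/(81900/1369) − 10 = 5500/819 in (≈ 6.716 in)
Ia = 0.2·(5500/819) = 1100/819 in ≈ 1.343 in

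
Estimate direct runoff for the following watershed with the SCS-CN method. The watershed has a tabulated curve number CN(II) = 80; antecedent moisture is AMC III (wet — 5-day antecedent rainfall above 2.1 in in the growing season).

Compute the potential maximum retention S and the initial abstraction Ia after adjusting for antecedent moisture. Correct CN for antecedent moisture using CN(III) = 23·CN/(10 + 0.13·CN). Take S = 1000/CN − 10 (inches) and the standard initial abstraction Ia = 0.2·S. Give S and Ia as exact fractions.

S = 25/23 in ≈ 1.087 in; Ia = 5/23 in ≈ 0.217 in

CN(III) from CN(II)=80: (23·80)/(10 + 0.13·80) = 4600/51 ≈ 90.196
S = 1000/(4600/51) − 10 = 25/23 in ≈ 1.087 in
Initial abstraction Ia = S/5 = (25/23)/5 = 5/23 ≈ 0.217 in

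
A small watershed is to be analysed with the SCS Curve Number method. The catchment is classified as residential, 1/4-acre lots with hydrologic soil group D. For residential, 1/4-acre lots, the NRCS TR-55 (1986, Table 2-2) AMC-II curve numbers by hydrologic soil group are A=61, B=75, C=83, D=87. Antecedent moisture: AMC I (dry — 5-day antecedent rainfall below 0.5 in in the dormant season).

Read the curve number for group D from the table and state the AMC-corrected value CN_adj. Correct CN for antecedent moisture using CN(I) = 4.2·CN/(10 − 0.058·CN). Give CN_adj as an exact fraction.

CN_adj = 182700/2477 ≈ 73.759

NRCS table: residential, 1/4-acre lots, soil group D → CN(II) = 87
Dry (AMC I): CN(I) = 4.2·87/(10 − 0.058·87) = (1827/5)/(2477/500) = 182700/2477 ≈ 73.759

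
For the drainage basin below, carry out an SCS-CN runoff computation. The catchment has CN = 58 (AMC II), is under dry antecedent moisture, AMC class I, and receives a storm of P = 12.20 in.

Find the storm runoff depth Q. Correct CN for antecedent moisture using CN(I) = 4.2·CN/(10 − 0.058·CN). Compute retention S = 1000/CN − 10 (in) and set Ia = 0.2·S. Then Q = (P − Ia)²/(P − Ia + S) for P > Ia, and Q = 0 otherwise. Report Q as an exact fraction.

Q = 1610361/546505 in ≈ 2.947 in

Dry (AMC I): CN(I) = 4.2·58/(10 − 0.058·58) = (1218/5)/(1659/250) = 2900/79 ≈ 36.709
Max retention: S = 1000/(2900/79) − 10 = 500/29 in (≈ 17.241 in)
Initial abstraction Ia = S/5 = (500/29)/5 = 100/29 ≈ 3.448 in
Excess rainfall: 12.200 − 3.448 = 8.752 in; P > Ia so Q > 0
Runoff Q = (P−Ia)²/(P−Ia+S) = (8.752)²/(8.752+17.241) = 1610361/546505 ≈ 2.947 in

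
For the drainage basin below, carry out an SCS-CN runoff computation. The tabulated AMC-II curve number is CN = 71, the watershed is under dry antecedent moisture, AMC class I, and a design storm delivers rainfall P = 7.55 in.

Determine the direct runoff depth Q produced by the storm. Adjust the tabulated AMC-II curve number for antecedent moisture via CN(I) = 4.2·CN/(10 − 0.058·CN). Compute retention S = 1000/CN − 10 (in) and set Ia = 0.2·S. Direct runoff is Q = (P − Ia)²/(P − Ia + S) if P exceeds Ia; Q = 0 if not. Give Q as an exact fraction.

Adjust CN=71 to AMC I: 4.2·71/(10 − 0.058·71) → (1491/5) ÷ (2941/500) = 149100/2941 ≈ 50.697
S = 1000/(149100/2941) − 10 = 14500/1491 in ≈ 9.725 in
Initial abstraction Ia = S/5 = (14500/1491)/5 = 2900/1491 ≈ 1.945 in
P − Ia = 7.550 − 1.945 = 167141/29820 ≈ 5.605 in (> 0, runoff occurs)
Q = (167141/29820)²/((167141/29820) + 14500/1491) = (27936113881/889232400)/(457141/29820) = 27936113881/13631944620 in ≈ 2.049 in

Q = 27936113881/13631944620 in ≈ 2.049 in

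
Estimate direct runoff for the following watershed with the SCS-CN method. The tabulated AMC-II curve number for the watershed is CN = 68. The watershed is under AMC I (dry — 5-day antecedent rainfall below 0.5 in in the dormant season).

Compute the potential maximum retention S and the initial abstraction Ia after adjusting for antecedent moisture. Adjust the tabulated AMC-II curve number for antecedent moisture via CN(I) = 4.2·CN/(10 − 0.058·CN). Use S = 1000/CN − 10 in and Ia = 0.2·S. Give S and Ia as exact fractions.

CN(I) from CN(II)=68: (4.2·68)/(10 − 0.058·68) = 35700/757 ≈ 47.160
Retention S: 1000/CN − 10 with CN=47.160 → S = 4000/357 ≈ 11.204 in
Initial abstraction Ia = S/5 = (4000/357)/5 = 800/357 ≈ 2.241 in

S = 4000/357 in ≈ 11.204 in; Ia = 800/357 in ≈ 2.241 in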